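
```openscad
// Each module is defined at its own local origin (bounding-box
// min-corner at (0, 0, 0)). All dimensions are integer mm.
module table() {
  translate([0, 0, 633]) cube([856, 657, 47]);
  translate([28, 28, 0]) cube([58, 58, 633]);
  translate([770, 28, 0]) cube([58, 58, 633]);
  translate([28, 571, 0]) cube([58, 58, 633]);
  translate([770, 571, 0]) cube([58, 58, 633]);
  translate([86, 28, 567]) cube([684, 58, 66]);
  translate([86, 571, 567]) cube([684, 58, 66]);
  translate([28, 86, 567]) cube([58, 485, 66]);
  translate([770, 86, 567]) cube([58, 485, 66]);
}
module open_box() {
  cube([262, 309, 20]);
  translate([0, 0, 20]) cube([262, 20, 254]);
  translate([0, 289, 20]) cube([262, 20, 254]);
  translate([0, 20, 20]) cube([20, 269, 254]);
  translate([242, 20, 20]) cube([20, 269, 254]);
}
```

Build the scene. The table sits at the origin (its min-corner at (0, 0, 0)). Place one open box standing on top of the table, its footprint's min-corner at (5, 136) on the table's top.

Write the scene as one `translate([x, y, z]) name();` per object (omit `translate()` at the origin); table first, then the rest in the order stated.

table();
translate([5, 136, 680]) open_box();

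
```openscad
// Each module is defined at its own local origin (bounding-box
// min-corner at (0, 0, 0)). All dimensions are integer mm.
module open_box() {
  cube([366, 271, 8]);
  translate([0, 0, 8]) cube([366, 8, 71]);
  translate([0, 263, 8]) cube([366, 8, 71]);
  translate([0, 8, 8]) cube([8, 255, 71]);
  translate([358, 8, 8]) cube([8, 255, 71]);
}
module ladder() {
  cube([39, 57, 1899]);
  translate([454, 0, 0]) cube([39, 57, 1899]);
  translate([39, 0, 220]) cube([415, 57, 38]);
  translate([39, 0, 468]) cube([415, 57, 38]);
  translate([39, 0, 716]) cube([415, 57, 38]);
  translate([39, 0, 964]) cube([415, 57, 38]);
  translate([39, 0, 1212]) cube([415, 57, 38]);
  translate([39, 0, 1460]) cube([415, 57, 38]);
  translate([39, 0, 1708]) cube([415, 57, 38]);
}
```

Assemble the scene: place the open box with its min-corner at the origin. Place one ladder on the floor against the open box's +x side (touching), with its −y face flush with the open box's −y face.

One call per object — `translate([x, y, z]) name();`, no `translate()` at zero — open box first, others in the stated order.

open_box();
translate([366, 0, 0]) ladder();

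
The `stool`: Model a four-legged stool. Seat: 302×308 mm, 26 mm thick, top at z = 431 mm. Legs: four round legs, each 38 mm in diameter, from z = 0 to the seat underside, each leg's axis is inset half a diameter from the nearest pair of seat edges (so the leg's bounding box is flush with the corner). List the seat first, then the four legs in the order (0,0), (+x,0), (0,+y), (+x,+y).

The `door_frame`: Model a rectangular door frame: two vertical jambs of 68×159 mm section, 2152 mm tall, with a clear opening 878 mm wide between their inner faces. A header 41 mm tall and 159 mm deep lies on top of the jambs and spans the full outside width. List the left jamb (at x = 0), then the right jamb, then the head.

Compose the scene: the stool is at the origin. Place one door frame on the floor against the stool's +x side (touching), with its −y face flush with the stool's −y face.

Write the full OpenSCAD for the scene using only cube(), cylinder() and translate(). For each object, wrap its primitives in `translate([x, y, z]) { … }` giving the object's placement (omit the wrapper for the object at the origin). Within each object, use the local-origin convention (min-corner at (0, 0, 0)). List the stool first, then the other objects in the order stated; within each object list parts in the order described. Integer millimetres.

translate([0, 0, 405]) cube([302, 308, 26]);
translate([19, 19, 0]) cylinder(h = 405, r = 19);
translate([283, 19, 0]) cylinder(h = 405, r = 19);
translate([19, 289, 0]) cylinder(h = 405, r = 19);
translate([283, 289, 0]) cylinder(h = 405, r = 19);
translate([302, 0, 0]) {
  cube([68, 159, 2152]);
  translate([946, 0, 0]) cube([68, 159, 2152]);
  translate([0, 0, 2152]) cube([1014, 159, 41]);
}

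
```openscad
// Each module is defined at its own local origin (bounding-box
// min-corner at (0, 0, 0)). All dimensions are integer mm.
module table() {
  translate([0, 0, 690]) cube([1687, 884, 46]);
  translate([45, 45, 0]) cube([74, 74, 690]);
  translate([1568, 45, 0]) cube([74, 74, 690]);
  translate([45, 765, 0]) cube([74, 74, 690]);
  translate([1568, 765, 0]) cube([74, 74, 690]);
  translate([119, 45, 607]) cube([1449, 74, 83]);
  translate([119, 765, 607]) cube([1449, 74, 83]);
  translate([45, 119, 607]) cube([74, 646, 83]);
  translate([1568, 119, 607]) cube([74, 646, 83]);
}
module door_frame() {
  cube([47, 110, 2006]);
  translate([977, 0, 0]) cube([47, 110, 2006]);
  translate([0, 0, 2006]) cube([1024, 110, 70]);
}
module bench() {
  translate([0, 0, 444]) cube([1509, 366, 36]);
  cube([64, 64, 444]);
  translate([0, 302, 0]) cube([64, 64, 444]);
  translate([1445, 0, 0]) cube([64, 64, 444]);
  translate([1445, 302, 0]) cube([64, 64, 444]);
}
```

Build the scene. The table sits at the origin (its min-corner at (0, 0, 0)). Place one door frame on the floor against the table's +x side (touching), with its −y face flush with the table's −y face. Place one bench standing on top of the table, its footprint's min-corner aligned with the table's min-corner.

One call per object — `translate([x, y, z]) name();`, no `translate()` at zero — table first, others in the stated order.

table();
translate([1687, 0, 0]) door_frame();
translate([0, 0, 736]) bench();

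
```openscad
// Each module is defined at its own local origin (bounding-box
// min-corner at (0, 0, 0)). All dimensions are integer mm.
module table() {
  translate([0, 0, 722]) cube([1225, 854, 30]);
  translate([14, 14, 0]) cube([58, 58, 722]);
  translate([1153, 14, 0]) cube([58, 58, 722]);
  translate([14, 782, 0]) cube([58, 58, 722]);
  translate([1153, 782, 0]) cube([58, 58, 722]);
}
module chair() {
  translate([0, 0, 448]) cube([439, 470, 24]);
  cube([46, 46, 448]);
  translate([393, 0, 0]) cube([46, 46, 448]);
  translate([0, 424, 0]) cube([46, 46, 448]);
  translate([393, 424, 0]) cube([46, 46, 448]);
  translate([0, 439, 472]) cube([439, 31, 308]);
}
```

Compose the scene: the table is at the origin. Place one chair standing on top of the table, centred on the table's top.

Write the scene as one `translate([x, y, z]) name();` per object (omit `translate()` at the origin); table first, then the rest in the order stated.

table();
translate([393, 192, 752]) chair();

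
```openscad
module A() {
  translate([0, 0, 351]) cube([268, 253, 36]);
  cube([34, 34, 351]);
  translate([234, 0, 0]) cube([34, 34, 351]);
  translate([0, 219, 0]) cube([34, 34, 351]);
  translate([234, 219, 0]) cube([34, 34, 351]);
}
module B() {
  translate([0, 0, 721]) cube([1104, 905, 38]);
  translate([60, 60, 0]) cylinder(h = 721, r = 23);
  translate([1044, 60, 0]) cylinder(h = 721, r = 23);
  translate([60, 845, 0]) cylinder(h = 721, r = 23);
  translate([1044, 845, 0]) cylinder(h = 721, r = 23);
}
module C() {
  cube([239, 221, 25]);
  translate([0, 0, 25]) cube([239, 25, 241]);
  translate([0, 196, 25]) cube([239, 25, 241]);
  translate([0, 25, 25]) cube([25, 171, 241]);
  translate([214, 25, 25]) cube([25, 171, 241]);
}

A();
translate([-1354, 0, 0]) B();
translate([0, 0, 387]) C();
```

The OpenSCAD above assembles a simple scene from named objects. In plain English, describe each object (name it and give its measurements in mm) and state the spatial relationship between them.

A is a simple wooden stool: a rectangular seat 268 mm (x) by 253 mm (y), 36 mm thick, top face at z = 387 mm, on four square legs, each 34×34 mm in cross-section. The legs rest on z = 0, each flush with a corner of the seat.

B is a table: top 1104 mm (x) × 905 mm (y), 38 mm thick, upper face at z = 759 mm, on four round legs of 46 mm diameter, each leg's bounding box inset 37 mm from the nearest pair of top edges, running from z = 0 to the bottom of the top.

C is an open storage box with external size 239×221×266 mm and wall thickness 25 mm (the base is also 25 mm thick). The base covers the whole footprint; the four walls stand on the base, with the y-facing walls full-width and the x-facing walls fitting between their inner faces.

The table is on the floor beside the stool on its −x side. The open box is on top of the stool.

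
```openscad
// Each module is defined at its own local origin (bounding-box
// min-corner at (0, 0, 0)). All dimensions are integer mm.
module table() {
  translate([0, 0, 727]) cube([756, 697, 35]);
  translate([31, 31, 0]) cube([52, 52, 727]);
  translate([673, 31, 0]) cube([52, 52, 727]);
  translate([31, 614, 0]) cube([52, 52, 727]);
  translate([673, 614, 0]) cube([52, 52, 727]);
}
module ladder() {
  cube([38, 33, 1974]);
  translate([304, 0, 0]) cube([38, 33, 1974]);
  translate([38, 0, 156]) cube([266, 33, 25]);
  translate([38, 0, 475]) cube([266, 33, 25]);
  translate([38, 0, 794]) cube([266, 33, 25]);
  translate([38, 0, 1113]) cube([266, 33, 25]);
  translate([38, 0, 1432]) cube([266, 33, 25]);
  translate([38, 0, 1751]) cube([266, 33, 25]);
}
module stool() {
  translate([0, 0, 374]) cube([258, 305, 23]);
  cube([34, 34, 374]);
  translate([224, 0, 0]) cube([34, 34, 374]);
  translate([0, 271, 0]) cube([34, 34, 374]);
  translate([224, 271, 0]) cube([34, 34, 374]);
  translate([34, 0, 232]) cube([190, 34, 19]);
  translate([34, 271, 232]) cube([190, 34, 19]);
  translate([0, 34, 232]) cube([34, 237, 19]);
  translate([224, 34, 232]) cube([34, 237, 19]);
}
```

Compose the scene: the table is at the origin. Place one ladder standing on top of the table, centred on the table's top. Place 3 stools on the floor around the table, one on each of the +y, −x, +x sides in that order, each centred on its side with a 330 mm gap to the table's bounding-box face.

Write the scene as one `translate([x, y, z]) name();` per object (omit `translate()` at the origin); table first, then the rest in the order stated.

table();
translate([207, 332, 762]) ladder();
translate([249, 1027, 0]) stool();
translate([-588, 196, 0]) stool();
translate([1086, 196, 0]) stool();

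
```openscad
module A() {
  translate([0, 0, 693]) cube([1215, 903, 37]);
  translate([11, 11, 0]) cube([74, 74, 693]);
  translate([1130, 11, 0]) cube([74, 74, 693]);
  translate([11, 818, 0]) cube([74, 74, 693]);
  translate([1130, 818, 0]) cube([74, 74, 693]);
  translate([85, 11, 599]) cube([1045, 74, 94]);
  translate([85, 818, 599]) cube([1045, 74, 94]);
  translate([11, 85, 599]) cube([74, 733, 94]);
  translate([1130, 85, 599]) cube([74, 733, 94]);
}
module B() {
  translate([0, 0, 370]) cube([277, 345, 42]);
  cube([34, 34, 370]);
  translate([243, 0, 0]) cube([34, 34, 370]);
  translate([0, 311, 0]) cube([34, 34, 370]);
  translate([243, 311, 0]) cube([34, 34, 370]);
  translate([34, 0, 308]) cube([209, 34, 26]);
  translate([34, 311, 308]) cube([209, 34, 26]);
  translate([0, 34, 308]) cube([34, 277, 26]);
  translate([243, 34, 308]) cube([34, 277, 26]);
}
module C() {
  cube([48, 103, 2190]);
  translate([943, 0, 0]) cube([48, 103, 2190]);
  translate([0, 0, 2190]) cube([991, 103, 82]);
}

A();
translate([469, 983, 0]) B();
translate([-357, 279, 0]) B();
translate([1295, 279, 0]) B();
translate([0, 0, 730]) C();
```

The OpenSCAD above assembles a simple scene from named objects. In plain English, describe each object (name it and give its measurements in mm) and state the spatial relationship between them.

A is a table with a 1215×903 mm rectangular top, 37 mm thick, top surface at z = 730 mm, supported by four 74×74 mm square legs, each inset 11 mm from the nearest pair of top edges, running from the floor. Four apron rails, 74 mm thick and 94 mm tall, run between adjacent legs with their top edges flush with the underside of the top and their outer faces flush with the legs' outer faces.

B is a four-legged stool. The seat is a 277×345×42 mm slab whose top surface is at z = 412 mm; four square legs, each 34×34 mm in cross-section, run from the floor (z = 0) to the underside of the seat, each flush with a corner of the seat. Four stretchers, 34 mm wide and 26 mm tall, connect adjacent legs with their undersides at z = 308 mm, each running between the inner faces of the legs it joins and aligned with the legs' outer faces on the other axis.

C is a door frame. The clear opening is 895 mm wide and 2190 mm high. Two 48 mm wide jambs, 103 mm deep, stand either side of the opening from the floor to the top of the opening. A 82 mm thick head sits across the top of both jambs, spanning the full outside width of the frame.

Three stools sit around the table at the +y, −x, +x sides. The door frame is on top of the table.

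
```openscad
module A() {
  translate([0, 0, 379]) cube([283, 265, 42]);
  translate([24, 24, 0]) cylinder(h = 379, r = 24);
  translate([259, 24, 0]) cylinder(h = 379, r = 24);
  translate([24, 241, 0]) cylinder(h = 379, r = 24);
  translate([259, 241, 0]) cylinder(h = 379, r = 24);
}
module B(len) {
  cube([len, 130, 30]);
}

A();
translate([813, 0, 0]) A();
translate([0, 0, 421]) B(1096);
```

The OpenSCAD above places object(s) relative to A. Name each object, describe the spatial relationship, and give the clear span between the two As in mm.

Second stool starts at x = 813; first ends at x = 283; clear span = 813 − 283 = 530 mm.

A is a stool. B is a beam. A beam spans the tops of two stools. The clear span between the two stools is 530 mm.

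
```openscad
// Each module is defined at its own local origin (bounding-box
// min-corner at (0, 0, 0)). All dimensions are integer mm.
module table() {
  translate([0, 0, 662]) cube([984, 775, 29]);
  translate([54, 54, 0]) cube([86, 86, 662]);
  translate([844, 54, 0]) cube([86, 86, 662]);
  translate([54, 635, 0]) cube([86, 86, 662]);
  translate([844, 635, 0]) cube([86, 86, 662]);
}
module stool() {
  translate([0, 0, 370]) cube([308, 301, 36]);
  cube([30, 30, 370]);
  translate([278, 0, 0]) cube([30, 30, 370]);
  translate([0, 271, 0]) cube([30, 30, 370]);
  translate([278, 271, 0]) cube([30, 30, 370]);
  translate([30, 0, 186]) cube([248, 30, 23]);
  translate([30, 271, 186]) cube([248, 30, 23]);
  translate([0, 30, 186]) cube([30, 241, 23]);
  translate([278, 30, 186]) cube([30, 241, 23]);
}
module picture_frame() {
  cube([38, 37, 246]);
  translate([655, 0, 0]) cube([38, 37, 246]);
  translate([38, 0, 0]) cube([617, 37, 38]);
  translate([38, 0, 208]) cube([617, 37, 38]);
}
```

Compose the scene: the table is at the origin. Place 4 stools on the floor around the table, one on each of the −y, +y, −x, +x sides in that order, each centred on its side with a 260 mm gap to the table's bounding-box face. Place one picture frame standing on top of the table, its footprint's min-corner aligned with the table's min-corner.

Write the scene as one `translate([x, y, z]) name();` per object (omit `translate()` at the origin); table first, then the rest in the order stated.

table();
translate([338, -561, 0]) stool();
translate([338, 1035, 0]) stool();
translate([-568, 237, 0]) stool();
translate([1244, 237, 0]) stool();
translate([0, 0, 691]) picture_frame();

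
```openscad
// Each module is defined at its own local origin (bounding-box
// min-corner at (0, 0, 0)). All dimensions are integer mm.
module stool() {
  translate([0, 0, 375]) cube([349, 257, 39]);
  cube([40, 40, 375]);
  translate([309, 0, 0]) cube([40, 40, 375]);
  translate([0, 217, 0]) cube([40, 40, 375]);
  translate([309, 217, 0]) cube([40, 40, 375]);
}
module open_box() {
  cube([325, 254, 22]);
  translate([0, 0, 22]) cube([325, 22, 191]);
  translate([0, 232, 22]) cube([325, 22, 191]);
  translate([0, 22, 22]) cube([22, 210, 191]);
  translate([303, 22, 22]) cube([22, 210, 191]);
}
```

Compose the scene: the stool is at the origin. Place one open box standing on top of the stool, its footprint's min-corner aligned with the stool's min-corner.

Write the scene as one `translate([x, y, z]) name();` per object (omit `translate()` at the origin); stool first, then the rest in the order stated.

stool();
translate([0, 0, 414]) open_box();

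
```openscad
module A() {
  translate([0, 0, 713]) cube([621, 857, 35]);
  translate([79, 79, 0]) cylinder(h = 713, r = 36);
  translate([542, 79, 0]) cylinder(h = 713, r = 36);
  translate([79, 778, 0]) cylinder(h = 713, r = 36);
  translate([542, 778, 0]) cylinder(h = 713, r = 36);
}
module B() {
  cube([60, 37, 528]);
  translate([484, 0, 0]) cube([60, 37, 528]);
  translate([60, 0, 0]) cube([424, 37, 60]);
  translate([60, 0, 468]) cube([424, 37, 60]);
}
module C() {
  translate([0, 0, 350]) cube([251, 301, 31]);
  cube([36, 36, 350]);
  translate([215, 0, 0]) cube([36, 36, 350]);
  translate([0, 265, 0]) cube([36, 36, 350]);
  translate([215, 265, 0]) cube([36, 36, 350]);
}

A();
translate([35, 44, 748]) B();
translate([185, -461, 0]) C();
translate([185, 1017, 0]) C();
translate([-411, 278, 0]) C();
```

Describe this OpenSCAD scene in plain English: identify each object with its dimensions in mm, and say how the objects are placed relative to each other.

A is a table with a 621×857 mm rectangular top, 35 mm thick, top surface at z = 748 mm, supported by four round legs of 72 mm diameter, each leg's bounding box inset 43 mm from the nearest pair of top edges, running from the floor.

B is a picture frame with a 424×408 mm rectangular opening (x by z) and a uniform 60 mm border on every side. Frame depth is 37 mm along y. It is built from two vertical stiles running the full outside height and two horizontal rails spanning the gap between the stiles.

C is a four-legged stool. The seat is 251×301 mm, 31 mm thick, top at z = 381 mm. It stands on four square legs, each 36×36 mm in cross-section, from z = 0 to the seat underside, each flush with a corner of the seat.

The picture frame is on top of the table. Three stools sit around the table at the −y, +y, −x sides.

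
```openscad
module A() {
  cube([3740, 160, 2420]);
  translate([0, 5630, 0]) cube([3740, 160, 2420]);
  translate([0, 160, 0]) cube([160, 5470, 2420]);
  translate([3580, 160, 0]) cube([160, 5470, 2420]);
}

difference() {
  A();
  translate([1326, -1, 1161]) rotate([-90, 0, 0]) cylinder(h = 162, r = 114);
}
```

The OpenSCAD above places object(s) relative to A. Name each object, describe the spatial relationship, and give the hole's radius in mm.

A is a house frame. The house frame has a circular hole through its front wall. The hole's radius is 114 mm.

The subtracted cylinder has r = 114 mm.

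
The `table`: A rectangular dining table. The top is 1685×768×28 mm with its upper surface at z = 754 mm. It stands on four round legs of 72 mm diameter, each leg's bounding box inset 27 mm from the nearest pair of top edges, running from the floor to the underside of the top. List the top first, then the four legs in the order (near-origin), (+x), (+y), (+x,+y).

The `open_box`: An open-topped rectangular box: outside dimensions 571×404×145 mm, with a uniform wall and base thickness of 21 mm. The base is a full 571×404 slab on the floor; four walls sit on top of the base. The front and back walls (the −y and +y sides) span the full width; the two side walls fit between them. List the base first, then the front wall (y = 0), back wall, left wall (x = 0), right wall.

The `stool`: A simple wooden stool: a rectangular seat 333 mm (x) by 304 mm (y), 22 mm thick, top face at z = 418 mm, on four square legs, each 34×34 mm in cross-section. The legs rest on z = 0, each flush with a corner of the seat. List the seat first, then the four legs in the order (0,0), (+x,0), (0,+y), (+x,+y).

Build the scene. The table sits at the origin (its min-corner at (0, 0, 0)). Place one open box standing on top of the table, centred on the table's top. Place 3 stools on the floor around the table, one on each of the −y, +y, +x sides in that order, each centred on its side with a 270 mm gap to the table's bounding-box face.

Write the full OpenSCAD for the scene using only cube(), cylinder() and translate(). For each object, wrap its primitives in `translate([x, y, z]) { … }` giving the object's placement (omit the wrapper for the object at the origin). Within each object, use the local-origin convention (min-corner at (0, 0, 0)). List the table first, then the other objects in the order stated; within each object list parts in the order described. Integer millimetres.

translate([0, 0, 726]) cube([1685, 768, 28]);
translate([63, 63, 0]) cylinder(h = 726, r = 36);
translate([1622, 63, 0]) cylinder(h = 726, r = 36);
translate([63, 705, 0]) cylinder(h = 726, r = 36);
translate([1622, 705, 0]) cylinder(h = 726, r = 36);
translate([557, 182, 754]) {
  cube([571, 404, 21]);
  translate([0, 0, 21]) cube([571, 21, 124]);
  translate([0, 383, 21]) cube([571, 21, 124]);
  translate([0, 21, 21]) cube([21, 362, 124]);
  translate([550, 21, 21]) cube([21, 362, 124]);
}
translate([676, -574, 0]) {
  translate([0, 0, 396]) cube([333, 304, 22]);
  cube([34, 34, 396]);
  translate([299, 0, 0]) cube([34, 34, 396]);
  translate([0, 270, 0]) cube([34, 34, 396]);
  translate([299, 270, 0]) cube([34, 34, 396]);
}
translate([676, 1038, 0]) {
  translate([0, 0, 396]) cube([333, 304, 22]);
  cube([34, 34, 396]);
  translate([299, 0, 0]) cube([34, 34, 396]);
  translate([0, 270, 0]) cube([34, 34, 396]);
  translate([299, 270, 0]) cube([34, 34, 396]);
}
translate([1955, 232, 0]) {
  translate([0, 0, 396]) cube([333, 304, 22]);
  cube([34, 34, 396]);
  translate([299, 0, 0]) cube([34, 34, 396]);
  translate([0, 270, 0]) cube([34, 34, 396]);
  translate([299, 270, 0]) cube([34, 34, 396]);
}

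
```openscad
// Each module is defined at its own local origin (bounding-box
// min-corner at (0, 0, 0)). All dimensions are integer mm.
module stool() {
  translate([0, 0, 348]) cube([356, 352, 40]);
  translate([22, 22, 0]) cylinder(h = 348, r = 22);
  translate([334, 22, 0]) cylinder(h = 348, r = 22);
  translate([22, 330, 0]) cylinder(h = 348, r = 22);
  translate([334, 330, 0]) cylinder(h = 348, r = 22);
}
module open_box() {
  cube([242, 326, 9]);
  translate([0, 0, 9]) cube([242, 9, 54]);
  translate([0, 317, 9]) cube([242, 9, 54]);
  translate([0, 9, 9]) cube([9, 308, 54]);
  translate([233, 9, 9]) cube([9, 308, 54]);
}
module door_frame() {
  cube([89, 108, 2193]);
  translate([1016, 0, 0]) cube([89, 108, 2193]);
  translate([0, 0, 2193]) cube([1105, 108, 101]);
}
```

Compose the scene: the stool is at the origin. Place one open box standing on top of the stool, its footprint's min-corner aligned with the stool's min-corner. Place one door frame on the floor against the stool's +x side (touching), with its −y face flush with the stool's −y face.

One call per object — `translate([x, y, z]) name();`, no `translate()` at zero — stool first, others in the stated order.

stool();
translate([0, 0, 388]) open_box();
translate([356, 0, 0]) door_frame();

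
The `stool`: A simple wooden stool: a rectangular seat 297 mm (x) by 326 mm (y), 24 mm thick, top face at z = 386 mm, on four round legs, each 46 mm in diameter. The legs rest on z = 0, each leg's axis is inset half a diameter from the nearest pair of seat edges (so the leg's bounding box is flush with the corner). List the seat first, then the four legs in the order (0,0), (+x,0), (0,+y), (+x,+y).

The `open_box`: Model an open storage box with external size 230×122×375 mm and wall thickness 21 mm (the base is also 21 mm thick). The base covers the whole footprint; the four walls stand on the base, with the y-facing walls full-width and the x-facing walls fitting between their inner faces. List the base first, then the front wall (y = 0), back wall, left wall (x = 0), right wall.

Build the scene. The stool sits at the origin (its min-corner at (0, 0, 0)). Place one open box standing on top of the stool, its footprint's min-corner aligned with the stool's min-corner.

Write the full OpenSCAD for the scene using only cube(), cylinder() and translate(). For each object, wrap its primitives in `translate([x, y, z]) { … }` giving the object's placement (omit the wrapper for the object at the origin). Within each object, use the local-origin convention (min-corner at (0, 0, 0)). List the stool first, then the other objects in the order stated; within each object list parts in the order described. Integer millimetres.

translate([0, 0, 362]) cube([297, 326, 24]);
translate([23, 23, 0]) cylinder(h = 362, r = 23);
translate([274, 23, 0]) cylinder(h = 362, r = 23);
translate([23, 303, 0]) cylinder(h = 362, r = 23);
translate([274, 303, 0]) cylinder(h = 362, r = 23);
translate([0, 0, 386]) {
  cube([230, 122, 21]);
  translate([0, 0, 21]) cube([230, 21, 354]);
  translate([0, 101, 21]) cube([230, 21, 354]);
  translate([0, 21, 21]) cube([21, 80, 354]);
  translate([209, 21, 21]) cube([21, 80, 354]);
}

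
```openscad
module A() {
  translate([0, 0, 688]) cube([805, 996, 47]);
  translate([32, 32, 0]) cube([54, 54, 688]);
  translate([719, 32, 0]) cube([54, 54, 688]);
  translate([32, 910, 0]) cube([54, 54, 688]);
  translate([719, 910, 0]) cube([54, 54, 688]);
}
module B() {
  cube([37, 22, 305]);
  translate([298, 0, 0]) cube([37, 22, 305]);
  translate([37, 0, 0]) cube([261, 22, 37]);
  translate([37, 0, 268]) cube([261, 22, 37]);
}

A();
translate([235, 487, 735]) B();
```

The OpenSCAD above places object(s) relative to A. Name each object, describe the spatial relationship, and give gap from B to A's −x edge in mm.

A is a table. B is a picture frame. The picture frame is on top of the table, centred. The gap from the picture frame to the table's −x edge is 235 mm.

The picture frame's min-x is at 235; the table's min-x is 0; gap = 235 mm.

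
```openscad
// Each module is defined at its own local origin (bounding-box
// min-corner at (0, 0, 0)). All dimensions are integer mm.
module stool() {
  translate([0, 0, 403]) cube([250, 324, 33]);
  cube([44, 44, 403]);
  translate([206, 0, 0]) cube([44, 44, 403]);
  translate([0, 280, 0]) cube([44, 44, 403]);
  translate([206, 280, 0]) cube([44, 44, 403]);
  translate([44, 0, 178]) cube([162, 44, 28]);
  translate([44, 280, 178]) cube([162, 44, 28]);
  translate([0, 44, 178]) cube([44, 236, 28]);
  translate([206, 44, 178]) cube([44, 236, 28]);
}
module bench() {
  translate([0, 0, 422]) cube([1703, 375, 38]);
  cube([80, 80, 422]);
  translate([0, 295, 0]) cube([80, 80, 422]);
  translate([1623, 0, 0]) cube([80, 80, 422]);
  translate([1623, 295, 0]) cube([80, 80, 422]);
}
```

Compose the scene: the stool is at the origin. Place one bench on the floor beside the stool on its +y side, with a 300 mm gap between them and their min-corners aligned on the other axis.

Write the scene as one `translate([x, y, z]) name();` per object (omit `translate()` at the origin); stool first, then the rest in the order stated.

stool();
translate([0, 624, 0]) bench();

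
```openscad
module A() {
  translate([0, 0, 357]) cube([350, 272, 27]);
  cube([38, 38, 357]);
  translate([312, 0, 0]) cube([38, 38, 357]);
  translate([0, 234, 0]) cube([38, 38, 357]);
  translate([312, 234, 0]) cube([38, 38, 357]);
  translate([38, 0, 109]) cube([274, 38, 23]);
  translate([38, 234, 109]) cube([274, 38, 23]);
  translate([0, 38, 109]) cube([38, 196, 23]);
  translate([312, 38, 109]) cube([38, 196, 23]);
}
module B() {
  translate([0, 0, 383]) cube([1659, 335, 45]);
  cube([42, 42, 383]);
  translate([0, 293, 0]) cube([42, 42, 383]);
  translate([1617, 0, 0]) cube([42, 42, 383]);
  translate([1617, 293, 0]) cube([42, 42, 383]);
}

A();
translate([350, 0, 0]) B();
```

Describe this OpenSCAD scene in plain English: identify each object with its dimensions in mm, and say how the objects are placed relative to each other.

A is a simple wooden stool: a rectangular seat 350 mm (x) by 272 mm (y), 27 mm thick, top face at z = 384 mm, on four square legs, each 38×38 mm in cross-section. The legs rest on z = 0, each flush with a corner of the seat. Four stretchers, 38 mm wide and 23 mm tall, connect adjacent legs with their undersides at z = 109 mm, each running between the inner faces of the legs it joins and aligned with the legs' outer faces on the other axis.

B is a long wooden bench with a 1659 mm (x) × 335 mm (y) seat, 45 mm thick, its top surface 428 mm above the floor. Four 42 mm square legs at the seat corners, flush with the edges, run from z = 0 to the seat underside.

The bench is against the stool's +x side, with their −y faces flush.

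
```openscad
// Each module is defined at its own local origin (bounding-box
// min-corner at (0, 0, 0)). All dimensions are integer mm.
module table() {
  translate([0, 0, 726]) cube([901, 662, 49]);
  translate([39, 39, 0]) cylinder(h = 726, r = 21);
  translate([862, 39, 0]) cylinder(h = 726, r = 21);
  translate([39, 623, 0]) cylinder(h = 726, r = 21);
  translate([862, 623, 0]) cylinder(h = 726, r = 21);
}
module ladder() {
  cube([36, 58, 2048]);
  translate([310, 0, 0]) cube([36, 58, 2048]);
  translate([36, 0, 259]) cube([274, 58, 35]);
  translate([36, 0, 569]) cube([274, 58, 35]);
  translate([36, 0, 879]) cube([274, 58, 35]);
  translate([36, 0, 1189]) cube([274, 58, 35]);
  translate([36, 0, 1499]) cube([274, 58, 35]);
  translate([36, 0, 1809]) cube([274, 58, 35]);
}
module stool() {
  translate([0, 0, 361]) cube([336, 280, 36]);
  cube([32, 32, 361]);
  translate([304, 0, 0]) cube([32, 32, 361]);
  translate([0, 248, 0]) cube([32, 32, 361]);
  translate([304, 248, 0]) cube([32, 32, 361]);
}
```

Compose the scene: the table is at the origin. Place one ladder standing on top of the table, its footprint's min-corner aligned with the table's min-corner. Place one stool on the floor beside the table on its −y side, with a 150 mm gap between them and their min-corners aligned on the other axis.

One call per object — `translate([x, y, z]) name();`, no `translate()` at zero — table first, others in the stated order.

table();
translate([0, 0, 775]) ladder();
translate([0, -430, 0]) stool();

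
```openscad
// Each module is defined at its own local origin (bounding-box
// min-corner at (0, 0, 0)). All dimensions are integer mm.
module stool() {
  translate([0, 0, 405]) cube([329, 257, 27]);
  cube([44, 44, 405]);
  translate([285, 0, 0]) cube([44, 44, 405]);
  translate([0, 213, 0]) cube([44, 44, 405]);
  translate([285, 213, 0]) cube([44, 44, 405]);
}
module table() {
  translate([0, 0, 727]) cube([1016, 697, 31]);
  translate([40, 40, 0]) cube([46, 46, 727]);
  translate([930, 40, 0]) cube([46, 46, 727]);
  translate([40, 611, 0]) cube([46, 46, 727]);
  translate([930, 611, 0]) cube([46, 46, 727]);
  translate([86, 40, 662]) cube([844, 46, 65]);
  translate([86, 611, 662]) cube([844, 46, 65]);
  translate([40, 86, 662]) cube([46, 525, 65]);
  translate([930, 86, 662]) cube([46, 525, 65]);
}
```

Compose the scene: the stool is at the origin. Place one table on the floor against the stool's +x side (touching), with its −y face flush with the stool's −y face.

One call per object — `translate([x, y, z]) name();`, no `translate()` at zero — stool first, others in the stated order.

stool();
translate([329, 0, 0]) table();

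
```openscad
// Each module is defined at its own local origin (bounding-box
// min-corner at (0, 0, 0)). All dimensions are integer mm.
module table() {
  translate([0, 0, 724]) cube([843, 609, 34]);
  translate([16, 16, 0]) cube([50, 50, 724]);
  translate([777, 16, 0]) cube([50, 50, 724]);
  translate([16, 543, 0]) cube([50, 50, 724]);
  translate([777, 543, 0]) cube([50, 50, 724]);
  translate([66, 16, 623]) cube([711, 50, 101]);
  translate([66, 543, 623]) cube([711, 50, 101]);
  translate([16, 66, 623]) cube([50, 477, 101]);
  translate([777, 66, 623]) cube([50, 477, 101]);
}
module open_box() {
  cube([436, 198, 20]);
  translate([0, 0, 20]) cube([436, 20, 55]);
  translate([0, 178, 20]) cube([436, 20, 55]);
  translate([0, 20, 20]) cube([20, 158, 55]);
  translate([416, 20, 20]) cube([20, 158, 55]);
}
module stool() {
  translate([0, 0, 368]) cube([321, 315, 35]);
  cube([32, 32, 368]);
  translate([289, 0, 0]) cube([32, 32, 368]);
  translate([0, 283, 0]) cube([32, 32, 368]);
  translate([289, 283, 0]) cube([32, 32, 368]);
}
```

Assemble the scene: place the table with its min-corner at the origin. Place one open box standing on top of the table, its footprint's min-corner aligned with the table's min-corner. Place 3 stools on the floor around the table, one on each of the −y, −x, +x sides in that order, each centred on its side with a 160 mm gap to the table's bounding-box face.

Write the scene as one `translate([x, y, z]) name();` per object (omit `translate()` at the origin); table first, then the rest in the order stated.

table();
translate([0, 0, 758]) open_box();
translate([261, -475, 0]) stool();
translate([-481, 147, 0]) stool();
translate([1003, 147, 0]) stool();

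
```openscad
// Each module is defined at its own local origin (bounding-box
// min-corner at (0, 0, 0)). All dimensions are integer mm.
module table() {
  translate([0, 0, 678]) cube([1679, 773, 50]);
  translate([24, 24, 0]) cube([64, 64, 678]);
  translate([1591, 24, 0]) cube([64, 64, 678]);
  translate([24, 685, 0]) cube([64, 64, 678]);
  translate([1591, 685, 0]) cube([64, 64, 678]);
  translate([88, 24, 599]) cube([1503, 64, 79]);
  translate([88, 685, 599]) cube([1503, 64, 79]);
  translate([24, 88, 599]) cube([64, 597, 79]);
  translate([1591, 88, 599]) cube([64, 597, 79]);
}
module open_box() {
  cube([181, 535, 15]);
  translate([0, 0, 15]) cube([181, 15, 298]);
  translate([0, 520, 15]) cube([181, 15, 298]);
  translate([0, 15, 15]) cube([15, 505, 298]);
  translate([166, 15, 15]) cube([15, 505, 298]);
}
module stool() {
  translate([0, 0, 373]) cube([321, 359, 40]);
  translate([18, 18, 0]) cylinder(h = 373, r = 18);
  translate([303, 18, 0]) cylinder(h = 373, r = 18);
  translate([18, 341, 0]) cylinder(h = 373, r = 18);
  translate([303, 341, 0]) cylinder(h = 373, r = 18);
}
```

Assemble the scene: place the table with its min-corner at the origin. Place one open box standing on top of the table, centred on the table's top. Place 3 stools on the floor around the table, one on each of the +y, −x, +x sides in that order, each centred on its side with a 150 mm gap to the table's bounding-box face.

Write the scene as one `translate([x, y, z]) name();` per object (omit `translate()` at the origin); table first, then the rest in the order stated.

table();
translate([749, 119, 728]) open_box();
translate([679, 923, 0]) stool();
translate([-471, 207, 0]) stool();
translate([1829, 207, 0]) stool();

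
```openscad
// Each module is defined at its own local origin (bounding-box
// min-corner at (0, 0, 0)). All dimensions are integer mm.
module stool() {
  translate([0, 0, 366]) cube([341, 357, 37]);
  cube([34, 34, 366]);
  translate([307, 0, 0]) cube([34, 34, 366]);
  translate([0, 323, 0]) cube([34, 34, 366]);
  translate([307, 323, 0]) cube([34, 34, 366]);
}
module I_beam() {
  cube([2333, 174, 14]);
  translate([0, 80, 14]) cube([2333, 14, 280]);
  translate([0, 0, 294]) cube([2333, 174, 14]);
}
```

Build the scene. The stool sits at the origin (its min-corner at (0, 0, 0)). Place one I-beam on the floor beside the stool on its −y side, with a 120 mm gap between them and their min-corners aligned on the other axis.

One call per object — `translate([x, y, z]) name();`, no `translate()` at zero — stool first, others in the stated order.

stool();
translate([0, -294, 0]) I_beam();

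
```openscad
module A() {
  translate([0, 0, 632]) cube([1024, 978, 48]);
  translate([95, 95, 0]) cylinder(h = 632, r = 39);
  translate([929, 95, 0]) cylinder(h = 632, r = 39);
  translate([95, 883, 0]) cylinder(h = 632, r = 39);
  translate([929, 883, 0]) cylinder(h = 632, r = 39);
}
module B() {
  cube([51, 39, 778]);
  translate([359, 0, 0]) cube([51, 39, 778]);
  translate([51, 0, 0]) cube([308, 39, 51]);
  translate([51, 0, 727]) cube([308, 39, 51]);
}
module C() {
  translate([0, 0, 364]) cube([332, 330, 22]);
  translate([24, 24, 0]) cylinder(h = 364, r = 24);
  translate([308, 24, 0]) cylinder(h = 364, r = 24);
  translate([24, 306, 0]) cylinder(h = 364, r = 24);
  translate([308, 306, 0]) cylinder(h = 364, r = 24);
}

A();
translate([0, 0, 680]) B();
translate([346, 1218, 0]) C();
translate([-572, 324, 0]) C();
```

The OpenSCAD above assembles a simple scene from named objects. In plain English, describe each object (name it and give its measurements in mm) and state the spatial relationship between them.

A is a table with a 1024×978 mm rectangular top, 48 mm thick, top surface at z = 680 mm, supported by four round legs of 78 mm diameter, each leg's bounding box inset 56 mm from the nearest pair of top edges, running from the floor.

B is a rectangular picture frame lying in the x–z plane (depth along y). The opening is 308 mm wide (x) by 676 mm tall (z), surrounded by a border 51 mm wide on all four sides. The frame is 39 mm deep and is made of two full-height vertical stiles with two horizontal rails fitted between them.

C is a simple wooden stool: a rectangular seat 332 mm (x) by 330 mm (y), 22 mm thick, top face at z = 386 mm, on four round legs, each 48 mm in diameter. The legs rest on z = 0, each leg's axis is inset half a diameter from the nearest pair of seat edges (so the leg's bounding box is flush with the corner).

The picture frame is on top of the table. Two stools sit around the table at the +y, −x sides.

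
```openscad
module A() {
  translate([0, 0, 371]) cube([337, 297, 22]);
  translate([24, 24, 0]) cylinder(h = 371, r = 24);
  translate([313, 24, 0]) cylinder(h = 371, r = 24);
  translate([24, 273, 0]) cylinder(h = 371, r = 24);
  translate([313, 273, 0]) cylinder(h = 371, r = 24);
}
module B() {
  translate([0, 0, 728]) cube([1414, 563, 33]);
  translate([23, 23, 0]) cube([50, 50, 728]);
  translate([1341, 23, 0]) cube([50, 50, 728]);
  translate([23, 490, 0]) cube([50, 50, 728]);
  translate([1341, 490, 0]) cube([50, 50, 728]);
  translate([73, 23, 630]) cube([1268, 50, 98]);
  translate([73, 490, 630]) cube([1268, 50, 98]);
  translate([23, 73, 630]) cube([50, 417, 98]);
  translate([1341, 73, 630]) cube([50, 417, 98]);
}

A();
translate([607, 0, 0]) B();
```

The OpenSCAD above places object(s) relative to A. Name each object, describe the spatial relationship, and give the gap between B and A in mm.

A is a stool. B is a table. The table is on the floor beside the stool on its +x side. The gap between the table and the stool is 270 mm.

The table's nearest face is 270 mm from the stool's +x face.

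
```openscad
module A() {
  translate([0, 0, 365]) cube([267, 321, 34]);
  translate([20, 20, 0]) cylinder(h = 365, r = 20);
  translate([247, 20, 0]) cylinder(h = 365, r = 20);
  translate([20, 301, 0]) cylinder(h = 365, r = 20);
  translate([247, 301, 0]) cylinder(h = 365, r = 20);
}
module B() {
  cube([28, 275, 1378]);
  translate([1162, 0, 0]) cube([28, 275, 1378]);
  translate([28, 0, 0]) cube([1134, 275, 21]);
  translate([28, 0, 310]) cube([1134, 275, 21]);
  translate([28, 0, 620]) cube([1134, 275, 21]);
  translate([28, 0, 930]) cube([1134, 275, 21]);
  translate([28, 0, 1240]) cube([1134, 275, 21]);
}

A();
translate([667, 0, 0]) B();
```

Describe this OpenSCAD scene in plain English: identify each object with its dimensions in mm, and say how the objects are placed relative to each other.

A is a four-legged stool. The seat is 267×321 mm, 34 mm thick, top at z = 399 mm. It stands on four round legs, each 40 mm in diameter, from z = 0 to the seat underside, each leg's axis is inset half a diameter from the nearest pair of seat edges (so the leg's bounding box is flush with the corner).

B is an open bookshelf. Two side panels, each 28 mm thick, 275 mm deep and 1378 mm tall, stand 1190 mm apart (outside-to-outside). Between them sit 5 shelves, each 21 mm thick and 275 mm deep, spanning the full gap between the sides. The bottom shelf rests on the floor (its underside at z = 0) and the clear gap between one shelf's top and the next shelf's underside is 289 mm.

The bookshelf is on the floor beside the stool on its +x side.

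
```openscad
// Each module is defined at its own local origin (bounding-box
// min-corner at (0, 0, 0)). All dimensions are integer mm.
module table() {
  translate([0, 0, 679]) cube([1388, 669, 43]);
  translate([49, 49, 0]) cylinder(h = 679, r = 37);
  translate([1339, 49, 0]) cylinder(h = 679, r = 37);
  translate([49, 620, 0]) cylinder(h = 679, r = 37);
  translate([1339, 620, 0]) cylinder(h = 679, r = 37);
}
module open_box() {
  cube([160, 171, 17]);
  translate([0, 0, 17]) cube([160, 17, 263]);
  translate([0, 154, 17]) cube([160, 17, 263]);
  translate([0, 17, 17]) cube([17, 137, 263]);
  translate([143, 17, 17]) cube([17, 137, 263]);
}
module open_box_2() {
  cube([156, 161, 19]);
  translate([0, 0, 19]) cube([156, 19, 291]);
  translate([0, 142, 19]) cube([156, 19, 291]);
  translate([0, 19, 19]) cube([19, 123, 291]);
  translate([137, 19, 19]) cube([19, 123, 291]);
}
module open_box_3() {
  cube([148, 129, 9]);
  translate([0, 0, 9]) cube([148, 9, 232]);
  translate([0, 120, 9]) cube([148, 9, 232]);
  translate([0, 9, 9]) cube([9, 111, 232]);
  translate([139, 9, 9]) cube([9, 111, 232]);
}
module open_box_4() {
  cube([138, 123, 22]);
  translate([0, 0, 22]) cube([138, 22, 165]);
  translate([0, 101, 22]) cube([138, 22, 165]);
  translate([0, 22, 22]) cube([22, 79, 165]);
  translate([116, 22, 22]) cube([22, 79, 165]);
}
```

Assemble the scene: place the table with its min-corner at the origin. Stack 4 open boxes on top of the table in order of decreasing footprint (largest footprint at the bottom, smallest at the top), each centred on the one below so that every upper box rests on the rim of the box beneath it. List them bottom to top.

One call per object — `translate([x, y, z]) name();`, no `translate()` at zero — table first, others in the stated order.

table();
translate([614, 249, 722]) open_box();
translate([616, 254, 1002]) open_box_2();
translate([620, 270, 1312]) open_box_3();
translate([625, 273, 1553]) open_box_4();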